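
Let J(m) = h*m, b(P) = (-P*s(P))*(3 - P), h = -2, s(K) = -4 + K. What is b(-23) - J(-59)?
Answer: -16264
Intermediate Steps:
b(P) = -P*(-4 + P)*(3 - P) (b(P) = (-P*(-4 + P))*(3 - P) = -P*(-4 + P)*(3 - P))
J(m) = -2*m
b(-23) - J(-59) = -23*(-4 - 23)*(-3 - 23) - (-2)*(-59) = -23*(-27)*(-26) - 1*118 = -16146 - 118 = -16264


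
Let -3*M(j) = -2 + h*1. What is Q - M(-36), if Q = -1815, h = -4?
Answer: -1817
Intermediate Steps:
M(j) = 2 (M(j) = -(-2 - 4*1)/3 = -(-2 - 4)/3 = -⅓*(-6) = 2)
Q - M(-36) = -1815 - 1*2 = -1815 - 2 = -1817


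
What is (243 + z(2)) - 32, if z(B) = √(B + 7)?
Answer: 214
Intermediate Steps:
z(B) = √(7 + B)
(243 + z(2)) - 32 = (243 + √(7 + 2)) - 32 = (243 + √9) - 32 = (243 + 3) - 32 = 246 - 32 = 214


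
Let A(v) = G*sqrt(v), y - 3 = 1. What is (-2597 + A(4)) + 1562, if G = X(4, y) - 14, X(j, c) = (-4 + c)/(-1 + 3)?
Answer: -1063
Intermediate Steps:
y = 4 (y = 3 + 1 = 4)
X(j, c) = -2 + c/2 (X(j, c) = (-4 + c)/2 = (-4 + c)*(1/2) = -2 + c/2)
G = -14 (G = (-2 + (1/2)*4) - 14 = (-2 + 2) - 14 = 0 - 14 = -14)
A(v) = -14*sqrt(v)
(-2597 + A(4)) + 1562 = (-2597 - 14*sqrt(4)) + 1562 = (-2597 - 14*2) + 1562 = (-2597 - 28) + 1562 = -2625 + 1562 = -1063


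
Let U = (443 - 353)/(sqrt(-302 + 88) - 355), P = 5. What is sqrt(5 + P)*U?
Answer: 90*sqrt(10)*(-355 - I*sqrt(214))/126239 ≈ -0.80035 - 0.03298*I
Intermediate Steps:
U = 90/(-355 + I*sqrt(214)) (U = 90/(sqrt(-214) - 355) = 90/(I*sqrt(214) - 355) = 90/(-355 + I*sqrt(214)) ≈ -0.25309 - 0.010429*I)
sqrt(5 + P)*U = sqrt(5 + 5)*(-31950/126239 - 90*I*sqrt(214)/126239) = sqrt(10)*(-31950/126239 - 90*I*sqrt(214)/126239)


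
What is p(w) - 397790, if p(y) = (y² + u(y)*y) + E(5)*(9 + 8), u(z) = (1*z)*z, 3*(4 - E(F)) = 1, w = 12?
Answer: -1187567/3 ≈ -3.9586e+5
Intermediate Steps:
E(F) = 11/3 (E(F) = 4 - ⅓*1 = 4 - ⅓ = 11/3)
u(z) = z² (u(z) = z*z = z²)
p(y) = 187/3 + y² + y³ (p(y) = (y² + y²*y) + 11*(9 + 8)/3 = (y² + y³) + (11/3)*17 = (y² + y³) + 187/3 = 187/3 + y² + y³)
p(w) - 397790 = (187/3 + 12² + 12³) - 397790 = (187/3 + 144 + 1728) - 397790 = 5803/3 - 397790 = -1187567/3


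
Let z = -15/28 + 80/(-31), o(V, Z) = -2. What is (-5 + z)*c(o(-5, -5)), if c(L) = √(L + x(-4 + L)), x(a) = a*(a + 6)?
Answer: -7045*I*√2/868 ≈ -11.478*I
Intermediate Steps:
x(a) = a*(6 + a)
z = -2705/868 (z = -15*1/28 + 80*(-1/31) = -15/28 - 80/31 = -2705/868 ≈ -3.1164)
c(L) = √(L + (-4 + L)*(2 + L)) (c(L) = √(L + (-4 + L)*(6 + (-4 + L))) = √(L + (-4 + L)*(2 + L)))
(-5 + z)*c(o(-5, -5)) = (-5 - 2705/868)*√(-8 + (-2)² - 1*(-2)) = -7045*√(-8 + 4 + 2)/868 = -7045*I*√2/868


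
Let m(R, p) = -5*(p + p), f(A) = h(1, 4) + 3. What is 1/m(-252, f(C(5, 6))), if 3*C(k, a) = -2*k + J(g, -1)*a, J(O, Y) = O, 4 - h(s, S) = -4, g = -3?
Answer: -1/110 ≈ -0.0090909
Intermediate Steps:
h(s, S) = 8 (h(s, S) = 4 - 1*(-4) = 4 + 4 = 8)
C(k, a) = -a - 2*k/3 (C(k, a) = (-2*k - 3*a)/3 = (-3*a - 2*k)/3 = -a - 2*k/3)
f(A) = 11 (f(A) = 8 + 3 = 11)
m(R, p) = -10*p
1/m(-252, f(C(5, 6))) = 1/(-10*11) = 1/(-110) = -1/110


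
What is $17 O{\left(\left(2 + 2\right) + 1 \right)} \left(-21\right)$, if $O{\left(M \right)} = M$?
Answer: $-1785$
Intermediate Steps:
$17 O{\left(\left(2 + 2\right) + 1 \right)} \left(-21\right) = 17 \left(\left(2 + 2\right) + 1\right) \left(-21\right) = 17 \left(4 + 1\right) \left(-21\right) = 17 \cdot 5 \left(-21\right) = 85 \left(-21\right) = -1785$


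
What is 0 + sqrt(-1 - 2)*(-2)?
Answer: -2*I*sqrt(3) ≈ -3.4641*I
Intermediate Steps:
0 + sqrt(-1 - 2)*(-2) = 0 + sqrt(-3)*(-2) = 0 + (I*sqrt(3))*(-2) = 0 - 2*I*sqrt(3) = -2*I*sqrt(3)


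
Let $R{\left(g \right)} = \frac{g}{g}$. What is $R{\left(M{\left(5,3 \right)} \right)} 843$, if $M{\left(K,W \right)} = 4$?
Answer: $843$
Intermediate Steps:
$R{\left(g \right)} = 1$
$R{\left(M{\left(5,3 \right)} \right)} 843 = 1 \cdot 843 = 843$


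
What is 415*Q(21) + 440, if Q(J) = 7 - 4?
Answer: 1685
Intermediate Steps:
Q(J) = 3
415*Q(21) + 440 = 415*3 + 440 = 1245 + 440 = 1685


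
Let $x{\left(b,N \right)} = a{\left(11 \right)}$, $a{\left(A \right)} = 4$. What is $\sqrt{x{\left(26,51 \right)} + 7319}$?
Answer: $\sqrt{7323} \approx 85.574$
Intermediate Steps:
$x{\left(b,N \right)} = 4$
$\sqrt{x{\left(26,51 \right)} + 7319} = \sqrt{4 + 7319} = \sqrt{7323}$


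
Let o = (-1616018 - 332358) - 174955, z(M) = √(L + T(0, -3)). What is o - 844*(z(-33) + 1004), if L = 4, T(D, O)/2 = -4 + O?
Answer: -2970707 - 844*I*√10 ≈ -2.9707e+6 - 2669.0*I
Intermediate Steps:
T(D, O) = -8 + 2*O (T(D, O) = 2*(-4 + O) = -8 + 2*O)
z(M) = I*√10 (z(M) = √(4 + (-8 + 2*(-3))) = √(4 + (-8 - 6)) = √(4 - 14) = √(-10) = I*√10)
o = -2123331 (o = -1948376 - 174955 = -2123331)
o - 844*(z(-33) + 1004) = -2123331 - 844*(I*√10 + 1004) = -2123331 - 844*(1004 + I*√10) = -2123331 - (847376 + 844*I*√10) = -2123331 + (-847376 - 844*I*√10) = -2970707 - 844*I*√10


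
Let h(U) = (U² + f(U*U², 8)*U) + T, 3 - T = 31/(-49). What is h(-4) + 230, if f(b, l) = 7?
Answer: 10860/49 ≈ 221.63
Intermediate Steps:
T = 178/49 (T = 3 - 31/(-49) = 3 - 31*(-1)/49 = 3 - 1*(-31/49) = 3 + 31/49 = 178/49 ≈ 3.6327)
h(U) = 178/49 + U² + 7*U (h(U) = (U² + 7*U) + 178/49 = 178/49 + U² + 7*U)
h(-4) + 230 = (178/49 + (-4)² + 7*(-4)) + 230 = (178/49 + 16 - 28) + 230 = -410/49 + 230 = 10860/49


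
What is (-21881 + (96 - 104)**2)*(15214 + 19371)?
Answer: -754540945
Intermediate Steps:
(-21881 + (96 - 104)**2)*(15214 + 19371) = (-21881 + (-8)**2)*34585 = (-21881 + 64)*34585 = -21817*34585 = -754540945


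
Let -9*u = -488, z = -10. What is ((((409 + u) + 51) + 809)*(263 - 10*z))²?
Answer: 2076449298121/9 ≈ 2.3072e+11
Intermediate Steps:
u = 488/9 (u = -⅑*(-488) = 488/9 ≈ 54.222)
((((409 + u) + 51) + 809)*(263 - 10*z))² = ((((409 + 488/9) + 51) + 809)*(263 - 10*(-10)))² = (((4169/9 + 51) + 809)*(263 + 100))² = ((4628/9 + 809)*363)² = ((11909/9)*363)² = (1440989/3)² = 2076449298121/9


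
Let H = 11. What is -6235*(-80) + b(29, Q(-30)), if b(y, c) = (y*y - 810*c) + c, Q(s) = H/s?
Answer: 14998129/30 ≈ 4.9994e+5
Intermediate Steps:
Q(s) = 11/s
b(y, c) = y² - 809*c (b(y, c) = (y² - 810*c) + c = y² - 809*c)
-6235*(-80) + b(29, Q(-30)) = -6235*(-80) + (29² - 8899/(-30)) = 498800 + (841 - 8899*(-1)/30) = 498800 + (841 - 809*(-11/30)) = 498800 + (841 + 8899/30) = 498800 + 34129/30 = 14998129/30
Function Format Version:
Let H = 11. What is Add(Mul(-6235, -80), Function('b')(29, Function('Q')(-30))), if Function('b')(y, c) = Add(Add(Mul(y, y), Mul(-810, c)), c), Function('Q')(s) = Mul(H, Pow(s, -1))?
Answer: Rational(14998129, 30) ≈ 4.9994e+5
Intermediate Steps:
Function('Q')(s) = Mul(11, Pow(s, -1))
Function('b')(y, c) = Add(Pow(y, 2), Mul(-809, c)) (Function('b')(y, c) = Add(Add(Pow(y, 2), Mul(-810, c)), c) = Add(Pow(y, 2), Mul(-809, c)))
Add(Mul(-6235, -80), Function('b')(29, Function('Q')(-30))) = Add(Mul(-6235, -80), Add(Pow(29, 2), Mul(-809, Mul(11, Pow(-30, -1))))) = Add(498800, Add(841, Mul(-809, Mul(11, Rational(-1, 30))))) = Add(498800, Add(841, Mul(-809, Rational(-11, 30)))) = Add(498800, Add(841, Rational(8899, 30))) = Add(498800, Rational(34129, 30)) = Rational(14998129, 30)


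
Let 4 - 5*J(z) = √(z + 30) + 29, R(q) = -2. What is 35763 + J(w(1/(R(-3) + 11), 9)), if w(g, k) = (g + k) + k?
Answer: 35758 - √433/15 ≈ 35757.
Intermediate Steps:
w(g, k) = g + 2*k
J(z) = -5 - √(30 + z)/5 (J(z) = ⅘ - (√(z + 30) + 29)/5 = ⅘ - (√(30 + z) + 29)/5 = ⅘ - (29 + √(30 + z))/5 = ⅘ + (-29/5 - √(30 + z)/5) = -5 - √(30 + z)/5)
35763 + J(w(1/(R(-3) + 11), 9)) = 35763 + (-5 - √(30 + (1/(-2 + 11) + 2*9))/5) = 35763 + (-5 - √(30 + (1/9 + 18))/5) = 35763 + (-5 - √(30 + (⅑ + 18))/5) = 35763 + (-5 - √(30 + 163/9)/5) = 35763 + (-5 - √433/15) = 35758 - √433/15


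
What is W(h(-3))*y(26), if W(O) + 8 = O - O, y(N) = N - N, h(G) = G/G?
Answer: 0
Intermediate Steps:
h(G) = 1
y(N) = 0
W(O) = -8 (W(O) = -8 + (O - O) = -8 + 0 = -8)
W(h(-3))*y(26) = -8*0 = 0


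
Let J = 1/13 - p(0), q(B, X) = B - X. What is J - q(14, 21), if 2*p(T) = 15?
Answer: -11/26 ≈ -0.42308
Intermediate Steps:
p(T) = 15/2 (p(T) = (1/2)*15 = 15/2)
J = -193/26 (J = 1/13 - 1*15/2 = 1/13 - 15/2 = -193/26 ≈ -7.4231)
J - q(14, 21) = -193/26 - (14 - 1*21) = -193/26 - (14 - 21) = -193/26 - 1*(-7) = -193/26 + 7 = -11/26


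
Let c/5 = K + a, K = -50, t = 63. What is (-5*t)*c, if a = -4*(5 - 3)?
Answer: 91350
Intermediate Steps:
a = -8 (a = -4*2 = -8)
c = -290 (c = 5*(-50 - 8) = 5*(-58) = -290)
(-5*t)*c = -5*63*(-290) = -315*(-290) = 91350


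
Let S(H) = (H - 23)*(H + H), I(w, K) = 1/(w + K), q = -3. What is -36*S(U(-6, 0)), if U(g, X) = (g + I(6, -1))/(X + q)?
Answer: 73312/25 ≈ 2932.5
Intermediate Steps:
I(w, K) = 1/(K + w)
U(g, X) = (⅕ + g)/(-3 + X) (U(g, X) = (g + 1/(-1 + 6))/(X - 3) = (g + 1/5)/(-3 + X) = (g + ⅕)/(-3 + X) = (⅕ + g)/(-3 + X))
S(H) = 2*H*(-23 + H) (S(H) = (-23 + H)*(2*H) = 2*H*(-23 + H))
-36*S(U(-6, 0)) = -72*(⅕ - 6)/(-3 + 0)*(-23 + (⅕ - 6)/(-3 + 0)) = -72*-29/5/(-3)*(-23 - 29/5/(-3)) = -72*(-⅓*(-29/5))*(-23 - ⅓*(-29/5)) = -72*29*(-23 + 29/15)/15 = -72*29*(-316)/(15*15) = -36*(-18328/225) = 73312/25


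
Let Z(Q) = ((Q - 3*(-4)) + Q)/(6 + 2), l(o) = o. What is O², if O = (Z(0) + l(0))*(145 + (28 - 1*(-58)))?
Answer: 480249/4 ≈ 1.2006e+5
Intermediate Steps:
Z(Q) = 3/2 + Q/4 (Z(Q) = ((Q + 12) + Q)/8 = ((12 + Q) + Q)*(⅛) = (12 + 2*Q)*(⅛) = 3/2 + Q/4)
O = 693/2 (O = ((3/2 + (¼)*0) + 0)*(145 + (28 - 1*(-58))) = ((3/2 + 0) + 0)*(145 + (28 + 58)) = (3/2 + 0)*(145 + 86) = (3/2)*231 = 693/2 ≈ 346.50)
O² = (693/2)² = 480249/4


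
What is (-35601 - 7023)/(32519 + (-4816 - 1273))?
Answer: -7104/4405 ≈ -1.6127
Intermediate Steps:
(-35601 - 7023)/(32519 + (-4816 - 1273)) = -42624/(32519 - 6089) = -42624/26430 = -42624*1/26430 = -7104/4405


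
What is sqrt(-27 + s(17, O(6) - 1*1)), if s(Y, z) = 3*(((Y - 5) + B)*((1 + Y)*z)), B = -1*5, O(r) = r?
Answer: 9*sqrt(23) ≈ 43.162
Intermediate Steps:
B = -5
s(Y, z) = 3*z*(1 + Y)*(-10 + Y) (s(Y, z) = 3*(((Y - 5) - 5)*((1 + Y)*z)) = 3*(((-5 + Y) - 5)*(z*(1 + Y))) = 3*((-10 + Y)*(z*(1 + Y))) = 3*(z*(1 + Y)*(-10 + Y)) = 3*z*(1 + Y)*(-10 + Y))
sqrt(-27 + s(17, O(6) - 1*1)) = sqrt(-27 + 3*(6 - 1*1)*(-10 + 17**2 - 9*17)) = sqrt(-27 + 3*(6 - 1)*(-10 + 289 - 153)) = sqrt(-27 + 3*5*126) = sqrt(-27 + 1890) = sqrt(1863) = 9*sqrt(23)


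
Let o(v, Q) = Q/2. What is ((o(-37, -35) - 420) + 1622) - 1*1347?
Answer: -325/2 ≈ -162.50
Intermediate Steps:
o(v, Q) = Q/2 (o(v, Q) = Q*(½) = Q/2)
((o(-37, -35) - 420) + 1622) - 1*1347 = (((½)*(-35) - 420) + 1622) - 1*1347 = ((-35/2 - 420) + 1622) - 1347 = (-875/2 + 1622) - 1347 = 2369/2 - 1347 = -325/2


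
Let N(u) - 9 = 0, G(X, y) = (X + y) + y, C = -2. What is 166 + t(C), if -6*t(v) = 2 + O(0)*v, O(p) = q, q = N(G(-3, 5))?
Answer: 506/3 ≈ 168.67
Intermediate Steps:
G(X, y) = X + 2*y
N(u) = 9 (N(u) = 9 + 0 = 9)
q = 9
O(p) = 9
t(v) = -1/3 - 3*v/2 (t(v) = -(2 + 9*v)/6 = -1/3 - 3*v/2)
166 + t(C) = 166 + (-1/3 - 3/2*(-2)) = 166 + (-1/3 + 3) = 166 + 8/3 = 506/3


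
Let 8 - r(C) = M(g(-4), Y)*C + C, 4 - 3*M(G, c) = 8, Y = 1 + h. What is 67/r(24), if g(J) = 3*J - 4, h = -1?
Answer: 67/16 ≈ 4.1875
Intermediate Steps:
g(J) = -4 + 3*J
Y = 0 (Y = 1 - 1 = 0)
M(G, c) = -4/3 (M(G, c) = 4/3 - ⅓*8 = 4/3 - 8/3 = -4/3)
r(C) = 8 + C/3 (r(C) = 8 - (-4*C/3 + C) = 8 - (-1)*C/3 = 8 + C/3)
67/r(24) = 67/(8 + (⅓)*24) = 67/(8 + 8) = 67/16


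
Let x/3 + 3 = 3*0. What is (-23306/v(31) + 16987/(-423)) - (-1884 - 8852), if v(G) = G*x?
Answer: 47116651/4371 ≈ 10779.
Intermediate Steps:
x = -9 (x = -9 + 3*(3*0) = -9 + 3*0 = -9 + 0 = -9)
v(G) = -9*G (v(G) = G*(-9) = -9*G)
(-23306/v(31) + 16987/(-423)) - (-1884 - 8852) = (-23306/((-9*31)) + 16987/(-423)) - (-1884 - 8852) = (-23306/(-279) + 16987*(-1/423)) - 1*(-10736) = (-23306*(-1/279) - 16987/423) + 10736 = (23306/279 - 16987/423) + 10736 = 189595/4371 + 10736 = 47116651/4371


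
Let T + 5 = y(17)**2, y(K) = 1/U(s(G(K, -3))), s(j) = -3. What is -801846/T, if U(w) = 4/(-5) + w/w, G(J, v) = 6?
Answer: -400923/10 ≈ -40092.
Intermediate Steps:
U(w) = 1/5 (U(w) = 4*(-1/5) + 1 = -4/5 + 1 = 1/5)
y(K) = 5 (y(K) = 1/(1/5) = 5)
T = 20 (T = -5 + 5**2 = -5 + 25 = 20)
-801846/T = -801846/20 = -801846*1/20 = -400923/10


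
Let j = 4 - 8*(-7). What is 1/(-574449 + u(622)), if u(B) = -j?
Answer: -1/574509 ≈ -1.7406e-6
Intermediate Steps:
j = 60 (j = 4 + 56 = 60)
u(B) = -60 (u(B) = -1*60 = -60)
1/(-574449 + u(622)) = 1/(-574449 - 60) = 1/(-574509) = -1/574509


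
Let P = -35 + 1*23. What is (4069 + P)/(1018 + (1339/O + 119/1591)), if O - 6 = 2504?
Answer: 16201264370/4067720419 ≈ 3.9829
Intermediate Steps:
O = 2510 (O = 6 + 2504 = 2510)
P = -12 (P = -35 + 23 = -12)
(4069 + P)/(1018 + (1339/O + 119/1591)) = (4069 - 12)/(1018 + (1339/2510 + 119/1591)) = 4057/(1018 + (1339*(1/2510) + 119*(1/1591))) = 4057/(1018 + (1339/2510 + 119/1591)) = 4057/(1018 + 2429039/3993410) = 4057/(4067720419/3993410) = 4057*(3993410/4067720419) = 16201264370/4067720419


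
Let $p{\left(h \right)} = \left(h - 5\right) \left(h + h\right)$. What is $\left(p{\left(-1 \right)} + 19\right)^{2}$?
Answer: $961$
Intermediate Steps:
$p{\left(h \right)} = 2 h \left(-5 + h\right)$ ($p{\left(h \right)} = \left(-5 + h\right) 2 h = 2 h \left(-5 + h\right)$)
$\left(p{\left(-1 \right)} + 19\right)^{2} = \left(2 \left(-1\right) \left(-5 - 1\right) + 19\right)^{2} = \left(2 \left(-1\right) \left(-6\right) + 19\right)^{2} = \left(12 + 19\right)^{2} = 31^{2} = 961$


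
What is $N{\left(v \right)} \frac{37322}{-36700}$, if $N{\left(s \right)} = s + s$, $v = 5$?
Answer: $- \frac{18661}{1835} \approx -10.169$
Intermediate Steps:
$N{\left(s \right)} = 2 s$
$N{\left(v \right)} \frac{37322}{-36700} = 2 \cdot 5 \frac{37322}{-36700} = 10 \cdot 37322 \left(- \frac{1}{36700}\right) = 10 \left(- \frac{18661}{18350}\right) = - \frac{18661}{1835}$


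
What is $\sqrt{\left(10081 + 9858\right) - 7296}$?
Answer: $\sqrt{12643} \approx 112.44$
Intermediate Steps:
$\sqrt{\left(10081 + 9858\right) - 7296} = \sqrt{19939 - 7296} = \sqrt{12643}$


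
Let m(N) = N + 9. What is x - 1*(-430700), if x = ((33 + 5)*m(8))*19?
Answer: 442974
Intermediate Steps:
m(N) = 9 + N
x = 12274 (x = ((33 + 5)*(9 + 8))*19 = (38*17)*19 = 646*19 = 12274)
x - 1*(-430700) = 12274 - 1*(-430700) = 12274 + 430700 = 442974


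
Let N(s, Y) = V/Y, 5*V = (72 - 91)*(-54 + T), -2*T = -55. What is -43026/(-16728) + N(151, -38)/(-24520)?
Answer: 879201541/341808800 ≈ 2.5722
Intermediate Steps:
T = 55/2 (T = -½*(-55) = 55/2 ≈ 27.500)
V = 1007/10 (V = ((72 - 91)*(-54 + 55/2))/5 = (-19*(-53/2))/5 = (⅕)*(1007/2) = 1007/10 ≈ 100.70)
N(s, Y) = 1007/(10*Y)
-43026/(-16728) + N(151, -38)/(-24520) = -43026/(-16728) + ((1007/10)/(-38))/(-24520) = -43026*(-1/16728) + ((1007/10)*(-1/38))*(-1/24520) = 7171/2788 - 53/20*(-1/24520) = 7171/2788 + 53/490400 = 879201541/341808800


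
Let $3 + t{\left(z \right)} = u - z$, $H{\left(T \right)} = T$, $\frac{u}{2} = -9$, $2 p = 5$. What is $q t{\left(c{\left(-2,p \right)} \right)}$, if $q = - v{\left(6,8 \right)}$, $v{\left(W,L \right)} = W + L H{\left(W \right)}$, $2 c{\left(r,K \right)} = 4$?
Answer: $1242$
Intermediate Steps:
$p = \frac{5}{2}$ ($p = \frac{1}{2} \cdot 5 = \frac{5}{2} \approx 2.5$)
$c{\left(r,K \right)} = 2$ ($c{\left(r,K \right)} = \frac{1}{2} \cdot 4 = 2$)
$u = -18$ ($u = 2 \left(-9\right) = -18$)
$t{\left(z \right)} = -21 - z$ ($t{\left(z \right)} = -3 - \left(18 + z\right) = -21 - z$)
$v{\left(W,L \right)} = W + L W$
$q = -54$ ($q = - 6 \left(1 + 8\right) = - 6 \cdot 9 = \left(-1\right) 54 = -54$)
$q t{\left(c{\left(-2,p \right)} \right)} = - 54 \left(-21 - 2\right) = \left(-54\right) \left(-23\right) = 1242$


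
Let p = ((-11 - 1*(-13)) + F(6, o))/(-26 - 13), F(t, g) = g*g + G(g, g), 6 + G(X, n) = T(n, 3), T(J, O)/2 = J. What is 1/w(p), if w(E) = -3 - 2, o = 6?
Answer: -⅕ ≈ -0.20000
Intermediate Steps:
T(J, O) = 2*J
G(X, n) = -6 + 2*n
F(t, g) = -6 + g² + 2*g (F(t, g) = g*g + (-6 + 2*g) = g² + (-6 + 2*g) = -6 + g² + 2*g)
p = -44/39 (p = ((-11 - 1*(-13)) + (-6 + 6² + 2*6))/(-26 - 13) = ((-11 + 13) + (-6 + 36 + 12))/(-39) = (2 + 42)*(-1/39) = 44*(-1/39) = -44/39 ≈ -1.1282)
w(E) = -5
1/w(p) = 1/(-5) = -⅕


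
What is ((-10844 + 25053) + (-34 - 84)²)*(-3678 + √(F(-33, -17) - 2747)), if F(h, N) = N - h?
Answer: -103473174 + 28133*I*√2731 ≈ -1.0347e+8 + 1.4702e+6*I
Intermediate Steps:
((-10844 + 25053) + (-34 - 84)²)*(-3678 + √(F(-33, -17) - 2747)) = ((-10844 + 25053) + (-34 - 84)²)*(-3678 + √((-17 - 1*(-33)) - 2747)) = (14209 + (-118)²)*(-3678 + √((-17 + 33) - 2747)) = (14209 + 13924)*(-3678 + √(16 - 2747)) = 28133*(-3678 + √(-2731)) = 28133*(-3678 + I*√2731) = -103473174 + 28133*I*√2731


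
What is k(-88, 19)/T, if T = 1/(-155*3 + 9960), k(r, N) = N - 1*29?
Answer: -94950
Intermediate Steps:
k(r, N) = -29 + N (k(r, N) = N - 29 = -29 + N)
T = 1/9495 (T = 1/(-465 + 9960) = 1/9495 ≈ 0.00010532)
k(-88, 19)/T = (-29 + 19)/(1/9495) = -10*9495 = -94950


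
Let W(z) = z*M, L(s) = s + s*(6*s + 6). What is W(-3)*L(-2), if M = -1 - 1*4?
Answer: 150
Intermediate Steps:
M = -5 (M = -1 - 4 = -5)
L(s) = s + s*(6 + 6*s)
W(z) = -5*z (W(z) = z*(-5) = -5*z)
W(-3)*L(-2) = (-5*(-3))*(-2*(7 + 6*(-2))) = 15*(-2*(7 - 12)) = 15*(-2*(-5)) = 15*10 = 150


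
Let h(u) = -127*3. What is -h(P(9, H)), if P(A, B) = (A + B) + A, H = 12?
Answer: 381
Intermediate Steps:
P(A, B) = B + 2*A
h(u) = -381
-h(P(9, H)) = -1*(-381) = 381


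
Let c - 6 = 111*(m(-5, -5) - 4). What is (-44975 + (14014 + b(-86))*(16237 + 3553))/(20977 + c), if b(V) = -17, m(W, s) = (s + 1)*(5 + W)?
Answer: 276955655/20539 ≈ 13484.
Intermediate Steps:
m(W, s) = (1 + s)*(5 + W)
c = -438 (c = 6 + 111*((5 - 5 + 5*(-5) - 5*(-5)) - 4) = 6 + 111*((5 - 5 - 25 + 25) - 4) = 6 + 111*(0 - 4) = 6 + 111*(-4) = 6 - 444 = -438)
(-44975 + (14014 + b(-86))*(16237 + 3553))/(20977 + c) = (-44975 + (14014 - 17)*(16237 + 3553))/(20977 - 438) = (-44975 + 13997*19790)/20539 = (-44975 + 277000630)*(1/20539) = 276955655*(1/20539) = 276955655/20539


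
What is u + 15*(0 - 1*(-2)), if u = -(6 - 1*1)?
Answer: 25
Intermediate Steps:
u = -5 (u = -(6 - 1) = -1*5 = -5)
u + 15*(0 - 1*(-2)) = -5 + 15*(0 - 1*(-2)) = -5 + 15*(0 + 2) = -5 + 15*2 = -5 + 30 = 25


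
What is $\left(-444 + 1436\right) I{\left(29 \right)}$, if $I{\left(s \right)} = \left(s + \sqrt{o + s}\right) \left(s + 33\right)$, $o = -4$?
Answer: $2091136$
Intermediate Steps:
$I{\left(s \right)} = \left(33 + s\right) \left(s + \sqrt{-4 + s}\right)$ ($I{\left(s \right)} = \left(s + \sqrt{-4 + s}\right) \left(s + 33\right) = \left(s + \sqrt{-4 + s}\right) \left(33 + s\right) = \left(33 + s\right) \left(s + \sqrt{-4 + s}\right)$)
$\left(-444 + 1436\right) I{\left(29 \right)} = \left(-444 + 1436\right) \left(29^{2} + 33 \cdot 29 + 33 \sqrt{-4 + 29} + 29 \sqrt{-4 + 29}\right) = 992 \left(841 + 957 + 33 \sqrt{25} + 29 \sqrt{25}\right) = 992 \left(841 + 957 + 33 \cdot 5 + 29 \cdot 5\right) = 992 \left(841 + 957 + 165 + 145\right) = 992 \cdot 2108 = 2091136$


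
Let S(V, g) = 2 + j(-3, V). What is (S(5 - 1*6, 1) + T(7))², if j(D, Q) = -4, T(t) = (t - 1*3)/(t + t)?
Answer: 144/49 ≈ 2.9388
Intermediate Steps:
T(t) = (-3 + t)/(2*t) (T(t) = (t - 3)/((2*t)) = (-3 + t)*(1/(2*t)) = (-3 + t)/(2*t))
S(V, g) = -2 (S(V, g) = 2 - 4 = -2)
(S(5 - 1*6, 1) + T(7))² = (-2 + (½)*(-3 + 7)/7)² = (-2 + (½)*(⅐)*4)² = (-2 + 2/7)² = (-12/7)² = 144/49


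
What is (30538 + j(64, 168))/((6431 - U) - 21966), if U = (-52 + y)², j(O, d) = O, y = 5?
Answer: -15301/8872 ≈ -1.7246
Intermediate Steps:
U = 2209 (U = (-52 + 5)² = (-47)² = 2209)
(30538 + j(64, 168))/((6431 - U) - 21966) = (30538 + 64)/((6431 - 1*2209) - 21966) = 30602/((6431 - 2209) - 21966) = 30602/(4222 - 21966) = 30602/(-17744) = 30602*(-1/17744) = -15301/8872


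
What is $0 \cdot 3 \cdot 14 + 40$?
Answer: $40$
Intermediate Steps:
$0 \cdot 3 \cdot 14 + 40 = 0 \cdot 14 + 40 = 0 + 40 = 40$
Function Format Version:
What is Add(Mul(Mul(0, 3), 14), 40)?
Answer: 40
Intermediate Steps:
Add(Mul(Mul(0, 3), 14), 40) = Add(Mul(0, 14), 40) = Add(0, 40) = 40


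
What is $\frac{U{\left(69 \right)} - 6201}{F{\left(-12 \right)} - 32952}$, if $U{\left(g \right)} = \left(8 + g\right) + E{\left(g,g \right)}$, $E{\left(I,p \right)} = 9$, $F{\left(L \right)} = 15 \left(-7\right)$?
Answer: $\frac{6115}{33057} \approx 0.18498$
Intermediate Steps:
$F{\left(L \right)} = -105$
$U{\left(g \right)} = 17 + g$ ($U{\left(g \right)} = \left(8 + g\right) + 9 = 17 + g$)
$\frac{U{\left(69 \right)} - 6201}{F{\left(-12 \right)} - 32952} = \frac{\left(17 + 69\right) - 6201}{-105 - 32952} = \frac{86 - 6201}{-33057} = \left(-6115\right) \left(- \frac{1}{33057}\right) = \frac{6115}{33057}$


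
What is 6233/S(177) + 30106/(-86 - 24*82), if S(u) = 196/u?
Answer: 1130078119/201292 ≈ 5614.1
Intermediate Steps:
6233/S(177) + 30106/(-86 - 24*82) = 6233/((196/177)) + 30106/(-86 - 24*82) = 6233/((196*(1/177))) + 30106/(-86 - 1968) = 6233/(196/177) + 30106/(-2054) = 6233*(177/196) + 30106*(-1/2054) = 1103241/196 - 15053/1027 = 1130078119/201292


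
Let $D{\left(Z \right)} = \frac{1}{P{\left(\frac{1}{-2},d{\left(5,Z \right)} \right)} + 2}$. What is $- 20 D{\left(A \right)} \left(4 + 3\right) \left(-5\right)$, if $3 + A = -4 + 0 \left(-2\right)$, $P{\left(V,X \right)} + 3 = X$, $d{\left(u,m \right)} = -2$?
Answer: $- \frac{700}{3} \approx -233.33$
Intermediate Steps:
$P{\left(V,X \right)} = -3 + X$
$A = -7$ ($A = -3 + \left(-4 + 0 \left(-2\right)\right) = -3 + \left(-4 + 0\right) = -3 - 4 = -7$)
$D{\left(Z \right)} = - \frac{1}{3}$ ($D{\left(Z \right)} = \frac{1}{\left(-3 - 2\right) + 2} = \frac{1}{-5 + 2} = \frac{1}{-3} = - \frac{1}{3}$)
$- 20 D{\left(A \right)} \left(4 + 3\right) \left(-5\right) = \left(-20\right) \left(- \frac{1}{3}\right) \left(4 + 3\right) \left(-5\right) = \frac{20 \cdot 7 \left(-5\right)}{3} = \frac{20}{3} \left(-35\right) = - \frac{700}{3}$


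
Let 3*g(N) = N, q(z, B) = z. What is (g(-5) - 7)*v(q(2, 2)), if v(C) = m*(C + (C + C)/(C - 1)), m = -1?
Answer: 52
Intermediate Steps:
g(N) = N/3
v(C) = -C - 2*C/(-1 + C) (v(C) = -(C + (C + C)/(C - 1)) = -(C + (2*C)/(-1 + C)) = -(C + 2*C/(-1 + C)) = -C - 2*C/(-1 + C))
(g(-5) - 7)*v(q(2, 2)) = ((1/3)*(-5) - 7)*(-1*2*(1 + 2)/(-1 + 2)) = (-5/3 - 7)*(-1*2*3/1) = -(-26)*2*3/3 = -26/3*(-6) = 52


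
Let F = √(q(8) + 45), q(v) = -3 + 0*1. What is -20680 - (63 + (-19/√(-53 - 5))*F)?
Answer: -20743 - 19*I*√609/29 ≈ -20743.0 - 16.168*I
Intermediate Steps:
q(v) = -3 (q(v) = -3 + 0 = -3)
F = √42 (F = √(-3 + 45) = √42 ≈ 6.4807)
-20680 - (63 + (-19/√(-53 - 5))*F) = -20680 - (63 + (-19/√(-53 - 5))*√42) = -20680 - (63 + (-19*(-I*√58/58))*√42) = -20680 - (63 + (-(-19)*I*√58/58)*√42) = -20680 - (63 + (19*I*√58/58)*√42) = -20680 - (63 + 19*I*√609/29) = -20680 + (-63 - 19*I*√609/29) = -20743 - 19*I*√609/29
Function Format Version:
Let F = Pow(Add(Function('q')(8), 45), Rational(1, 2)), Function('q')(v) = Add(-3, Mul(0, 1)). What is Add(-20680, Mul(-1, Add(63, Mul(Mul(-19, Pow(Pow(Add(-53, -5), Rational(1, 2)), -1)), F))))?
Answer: Add(-20743, Mul(Rational(-19, 29), I, Pow(609, Rational(1, 2)))) ≈ Add(-20743., Mul(-16.168, I))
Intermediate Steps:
Function('q')(v) = -3 (Function('q')(v) = Add(-3, 0) = -3)
F = Pow(42, Rational(1, 2)) (F = Pow(Add(-3, 45), Rational(1, 2)) = Pow(42, Rational(1, 2)) ≈ 6.4807)
Add(-20680, Mul(-1, Add(63, Mul(Mul(-19, Pow(Pow(Add(-53, -5), Rational(1, 2)), -1)), F)))) = Add(-20680, Mul(-1, Add(63, Mul(Mul(-19, Pow(Pow(Add(-53, -5), Rational(1, 2)), -1)), Pow(42, Rational(1, 2)))))) = Add(-20680, Mul(-1, Add(63, Mul(Mul(-19, Pow(Pow(-58, Rational(1, 2)), -1)), Pow(42, Rational(1, 2)))))) = Add(-20680, Mul(-1, Add(63, Mul(Mul(-19, Pow(Mul(I, Pow(58, Rational(1, 2))), -1)), Pow(42, Rational(1, 2)))))) = Add(-20680, Mul(-1, Add(63, Mul(Mul(-19, Mul(Rational(-1, 58), I, Pow(58, Rational(1, 2)))), Pow(42, Rational(1, 2)))))) = Add(-20680, Mul(-1, Add(63, Mul(Mul(Rational(19, 58), I, Pow(58, Rational(1, 2))), Pow(42, Rational(1, 2)))))) = Add(-20680, Mul(-1, Add(63, Mul(Rational(19, 29), I, Pow(609, Rational(1, 2)))))) = Add(-20680, Add(-63, Mul(Rational(-19, 29), I, Pow(609, Rational(1, 2))))) = Add(-20743, Mul(Rational(-19, 29), I, Pow(609, Rational(1, 2))))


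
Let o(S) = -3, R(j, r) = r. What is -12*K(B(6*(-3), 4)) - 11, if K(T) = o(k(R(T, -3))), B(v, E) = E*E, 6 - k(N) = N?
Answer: 25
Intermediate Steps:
k(N) = 6 - N
B(v, E) = E²
K(T) = -3
-12*K(B(6*(-3), 4)) - 11 = -12*(-3) - 11 = 36 - 11 = 25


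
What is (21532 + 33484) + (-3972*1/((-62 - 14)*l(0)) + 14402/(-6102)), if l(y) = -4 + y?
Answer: 12753313097/231876 ≈ 55001.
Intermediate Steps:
(21532 + 33484) + (-3972*1/((-62 - 14)*l(0)) + 14402/(-6102)) = (21532 + 33484) + (-3972*1/((-62 - 14)*(-4 + 0)) + 14402/(-6102)) = 55016 + (-3972/((-4*(-76))) + 14402*(-1/6102)) = 55016 + (-3972/304 - 7201/3051) = 55016 + (-3972*1/304 - 7201/3051) = 55016 + (-993/76 - 7201/3051) = 55016 - 3576919/231876 = 12753313097/231876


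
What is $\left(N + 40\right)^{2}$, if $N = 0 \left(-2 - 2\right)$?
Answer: $1600$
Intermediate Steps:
$N = 0$ ($N = 0 \left(-4\right) = 0$)
$\left(N + 40\right)^{2} = \left(0 + 40\right)^{2} = 40^{2} = 1600$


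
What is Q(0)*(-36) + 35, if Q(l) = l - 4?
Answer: 179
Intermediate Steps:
Q(l) = -4 + l
Q(0)*(-36) + 35 = (-4 + 0)*(-36) + 35 = -4*(-36) + 35 = 144 + 35 = 179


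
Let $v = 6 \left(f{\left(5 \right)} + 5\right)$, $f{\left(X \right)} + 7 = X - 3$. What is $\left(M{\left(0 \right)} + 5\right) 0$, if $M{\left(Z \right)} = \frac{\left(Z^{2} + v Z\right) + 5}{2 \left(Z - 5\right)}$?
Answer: $0$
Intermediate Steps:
$f{\left(X \right)} = -10 + X$ ($f{\left(X \right)} = -7 + \left(X - 3\right) = -7 + \left(-3 + X\right) = -10 + X$)
$v = 0$ ($v = 6 \left(\left(-10 + 5\right) + 5\right) = 6 \left(-5 + 5\right) = 6 \cdot 0 = 0$)
$M{\left(Z \right)} = \frac{5 + Z^{2}}{-10 + 2 Z}$ ($M{\left(Z \right)} = \frac{\left(Z^{2} + 0 Z\right) + 5}{2 \left(Z - 5\right)} = \frac{\left(Z^{2} + 0\right) + 5}{2 \left(-5 + Z\right)} = \frac{Z^{2} + 5}{-10 + 2 Z} = \frac{5 + Z^{2}}{-10 + 2 Z}$)
$\left(M{\left(0 \right)} + 5\right) 0 = \left(\frac{5 + 0^{2}}{2 \left(-5 + 0\right)} + 5\right) 0 = \left(\frac{5 + 0}{2 \left(-5\right)} + 5\right) 0 = \left(\frac{1}{2} \left(- \frac{1}{5}\right) 5 + 5\right) 0 = \left(- \frac{1}{2} + 5\right) 0 = \frac{9}{2} \cdot 0 = 0$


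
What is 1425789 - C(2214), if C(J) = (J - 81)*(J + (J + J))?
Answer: -12741597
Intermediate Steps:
C(J) = 3*J*(-81 + J) (C(J) = (-81 + J)*(J + 2*J) = (-81 + J)*(3*J) = 3*J*(-81 + J))
1425789 - C(2214) = 1425789 - 3*2214*(-81 + 2214) = 1425789 - 3*2214*2133 = 1425789 - 1*14167386 = 1425789 - 14167386 = -12741597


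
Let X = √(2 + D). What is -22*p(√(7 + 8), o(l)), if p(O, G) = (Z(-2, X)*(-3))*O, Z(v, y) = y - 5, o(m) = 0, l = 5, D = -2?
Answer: -330*√15 ≈ -1278.1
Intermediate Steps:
X = 0 (X = √(2 - 2) = √0 = 0)
Z(v, y) = -5 + y
p(O, G) = 15*O (p(O, G) = ((-5 + 0)*(-3))*O = (-5*(-3))*O = 15*O)
-22*p(√(7 + 8), o(l)) = -330*√(7 + 8) = -330*√15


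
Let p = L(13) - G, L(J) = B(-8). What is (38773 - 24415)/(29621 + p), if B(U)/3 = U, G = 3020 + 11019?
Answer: 2393/2593 ≈ 0.92287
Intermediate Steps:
G = 14039
B(U) = 3*U
L(J) = -24 (L(J) = 3*(-8) = -24)
p = -14063 (p = -24 - 1*14039 = -24 - 14039 = -14063)
(38773 - 24415)/(29621 + p) = (38773 - 24415)/(29621 - 14063) = 14358/15558 = 14358*(1/15558) = 2393/2593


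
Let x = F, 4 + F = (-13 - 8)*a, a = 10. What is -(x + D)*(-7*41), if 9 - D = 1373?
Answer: -452886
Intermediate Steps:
F = -214 (F = -4 + (-13 - 8)*10 = -4 - 21*10 = -4 - 210 = -214)
D = -1364 (D = 9 - 1*1373 = 9 - 1373 = -1364)
x = -214
-(x + D)*(-7*41) = -(-214 - 1364)*(-7*41) = -(-1578)*(-287) = -1*452886 = -452886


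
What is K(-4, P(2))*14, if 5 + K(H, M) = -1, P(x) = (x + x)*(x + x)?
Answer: -84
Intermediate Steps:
P(x) = 4*x² (P(x) = (2*x)*(2*x) = 4*x²)
K(H, M) = -6 (K(H, M) = -5 - 1 = -6)
K(-4, P(2))*14 = -6*14 = -84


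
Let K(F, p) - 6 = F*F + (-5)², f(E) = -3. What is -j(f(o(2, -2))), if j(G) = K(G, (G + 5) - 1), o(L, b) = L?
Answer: -40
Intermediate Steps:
K(F, p) = 31 + F² (K(F, p) = 6 + (F*F + (-5)²) = 6 + (F² + 25) = 6 + (25 + F²) = 31 + F²)
j(G) = 31 + G²
-j(f(o(2, -2))) = -(31 + (-3)²) = -(31 + 9) = -1*40 = -40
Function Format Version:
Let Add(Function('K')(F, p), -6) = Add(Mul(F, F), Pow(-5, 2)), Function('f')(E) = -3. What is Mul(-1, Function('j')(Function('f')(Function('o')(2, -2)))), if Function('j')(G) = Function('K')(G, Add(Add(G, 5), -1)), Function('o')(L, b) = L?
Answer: -40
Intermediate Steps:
Function('K')(F, p) = Add(31, Pow(F, 2)) (Function('K')(F, p) = Add(6, Add(Mul(F, F), Pow(-5, 2))) = Add(6, Add(Pow(F, 2), 25)) = Add(6, Add(25, Pow(F, 2))) = Add(31, Pow(F, 2)))
Function('j')(G) = Add(31, Pow(G, 2))
Mul(-1, Function('j')(Function('f')(Function('o')(2, -2)))) = Mul(-1, Add(31, Pow(-3, 2))) = Mul(-1, Add(31, 9)) = Mul(-1, 40) = -40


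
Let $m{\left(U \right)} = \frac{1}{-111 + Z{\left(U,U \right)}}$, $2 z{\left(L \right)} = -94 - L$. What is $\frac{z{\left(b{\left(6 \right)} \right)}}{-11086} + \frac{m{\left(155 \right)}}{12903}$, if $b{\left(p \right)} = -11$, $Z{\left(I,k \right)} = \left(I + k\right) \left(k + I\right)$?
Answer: $\frac{4469536771}{1193958408588} \approx 0.0037435$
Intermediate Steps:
$Z{\left(I,k \right)} = \left(I + k\right)^{2}$ ($Z{\left(I,k \right)} = \left(I + k\right) \left(I + k\right) = \left(I + k\right)^{2}$)
$z{\left(L \right)} = -47 - \frac{L}{2}$ ($z{\left(L \right)} = \frac{-94 - L}{2} = -47 - \frac{L}{2}$)
$m{\left(U \right)} = \frac{1}{-111 + 4 U^{2}}$ ($m{\left(U \right)} = \frac{1}{-111 + \left(U + U\right)^{2}} = \frac{1}{-111 + \left(2 U\right)^{2}} = \frac{1}{-111 + 4 U^{2}}$)
$\frac{z{\left(b{\left(6 \right)} \right)}}{-11086} + \frac{m{\left(155 \right)}}{12903} = \frac{-47 - - \frac{11}{2}}{-11086} + \frac{1}{\left(-111 + 4 \cdot 155^{2}\right) 12903} = \left(-47 + \frac{11}{2}\right) \left(- \frac{1}{11086}\right) + \frac{1}{-111 + 4 \cdot 24025} \cdot \frac{1}{12903} = \left(- \frac{83}{2}\right) \left(- \frac{1}{11086}\right) + \frac{1}{-111 + 96100} \cdot \frac{1}{12903} = \frac{83}{22172} + \frac{1}{95989} \cdot \frac{1}{12903} = \frac{83}{22172} + \frac{1}{1238546067} = \frac{4469536771}{1193958408588}$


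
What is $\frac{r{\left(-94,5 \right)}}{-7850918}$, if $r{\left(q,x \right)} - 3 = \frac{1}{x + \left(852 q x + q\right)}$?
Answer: $- \frac{600793}{1572260167811} \approx -3.8212 \cdot 10^{-7}$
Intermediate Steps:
$r{\left(q,x \right)} = 3 + \frac{1}{q + x + 852 q x}$ ($r{\left(q,x \right)} = 3 + \frac{1}{x + \left(852 q x + q\right)} = 3 + \frac{1}{x + \left(q + 852 q x\right)} = 3 + \frac{1}{q + x + 852 q x}$)
$\frac{r{\left(-94,5 \right)}}{-7850918} = \frac{\frac{1}{-94 + 5 + 852 \left(-94\right) 5} \left(1 + 3 \left(-94\right) + 3 \cdot 5 + 2556 \left(-94\right) 5\right)}{-7850918} = \frac{1 - 282 + 15 - 1201320}{-94 + 5 - 400440} \left(- \frac{1}{7850918}\right) = \frac{1}{-400529} \left(-1201586\right) \left(- \frac{1}{7850918}\right) = \left(- \frac{1}{400529}\right) \left(-1201586\right) \left(- \frac{1}{7850918}\right) = \frac{1201586}{400529} \left(- \frac{1}{7850918}\right) = - \frac{600793}{1572260167811}$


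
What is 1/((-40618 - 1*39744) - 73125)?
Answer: -1/153487 ≈ -6.5152e-6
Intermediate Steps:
1/((-40618 - 1*39744) - 73125) = 1/((-40618 - 39744) - 73125) = 1/(-80362 - 73125) = 1/(-153487) = -1/153487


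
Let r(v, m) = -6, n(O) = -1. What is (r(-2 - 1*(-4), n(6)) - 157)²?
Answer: 26569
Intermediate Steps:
(r(-2 - 1*(-4), n(6)) - 157)² = (-6 - 157)² = (-163)² = 26569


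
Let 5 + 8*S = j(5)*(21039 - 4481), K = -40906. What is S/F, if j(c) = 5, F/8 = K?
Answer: -82785/2617984 ≈ -0.031622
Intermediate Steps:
F = -327248 (F = 8*(-40906) = -327248)
S = 82785/8 (S = -5/8 + (5*(21039 - 4481))/8 = -5/8 + (5*16558)/8 = -5/8 + (⅛)*82790 = -5/8 + 41395/4 = 82785/8 ≈ 10348.)
S/F = (82785/8)/(-327248) = (82785/8)*(-1/327248) = -82785/2617984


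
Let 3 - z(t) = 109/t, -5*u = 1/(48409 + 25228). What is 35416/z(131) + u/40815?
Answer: 17429972637682279/1066950425025 ≈ 16336.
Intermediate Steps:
u = -1/368185 (u = -1/(5*(48409 + 25228)) = -⅕/73637 = -⅕*1/73637 = -1/368185 ≈ -2.7160e-6)
z(t) = 3 - 109/t
35416/z(131) + u/40815 = 35416/(3 - 109/131) - 1/368185/40815 = 35416/(3 - 109*1/131) - 1/368185*1/40815 = 35416/(3 - 109/131) - 1/15027470775 = 35416/(284/131) - 1/15027470775 = 35416*(131/284) - 1/15027470775 = 1159874/71 - 1/15027470775 = 17429972637682279/1066950425025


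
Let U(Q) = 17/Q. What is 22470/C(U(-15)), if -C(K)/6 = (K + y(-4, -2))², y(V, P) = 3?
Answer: -120375/112 ≈ -1074.8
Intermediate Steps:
C(K) = -6*(3 + K)² (C(K) = -6*(K + 3)² = -6*(3 + K)²)
22470/C(U(-15)) = 22470/((-6*(3 + 17/(-15))²)) = 22470/((-6*(3 + 17*(-1/15))²)) = 22470/((-6*(3 - 17/15)²)) = 22470/((-6*(28/15)²)) = 22470/((-6*784/225)) = 22470/(-1568/75) = 22470*(-75/1568) = -120375/112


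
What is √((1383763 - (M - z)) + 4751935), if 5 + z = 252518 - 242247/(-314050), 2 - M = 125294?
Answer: √25696398325745114/62810 ≈ 2552.2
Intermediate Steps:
M = -125292 (M = 2 - 1*125294 = 2 - 125294 = -125292)
z = 79301949897/314050 (z = -5 + (252518 - 242247/(-314050)) = -5 + (252518 - 242247*(-1/314050)) = -5 + (252518 + 242247/314050) = -5 + 79303520147/314050 = 79301949897/314050 ≈ 2.5251e+5)
√((1383763 - (M - z)) + 4751935) = √((1383763 - (-125292 - 1*79301949897/314050)) + 4751935) = √((1383763 - (-125292 - 79301949897/314050)) + 4751935) = √((1383763 - 1*(-118649902497/314050)) + 4751935) = √((1383763 + 118649902497/314050) + 4751935) = √(553220672647/314050 + 4751935) = √(2045565859397/314050) = √25696398325745114/62810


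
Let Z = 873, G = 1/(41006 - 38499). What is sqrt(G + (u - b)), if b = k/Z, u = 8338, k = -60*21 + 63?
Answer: sqrt(493157292135370)/243179 ≈ 91.320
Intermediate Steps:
k = -1197 (k = -1260 + 63 = -1197)
G = 1/2507 ≈ 0.00039888
b = -133/97 (b = -1197/873 = -1197*1/873 = -133/97 ≈ -1.3711)
sqrt(G + (u - b)) = sqrt(1/2507 + (8338 - 1*(-133/97))) = sqrt(1/2507 + (8338 + 133/97)) = sqrt(1/2507 + 808919/97) = sqrt(2027960030/243179) = sqrt(493157292135370)/243179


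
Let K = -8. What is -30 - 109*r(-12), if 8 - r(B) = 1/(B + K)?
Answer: -18149/20 ≈ -907.45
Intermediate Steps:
r(B) = 8 - 1/(-8 + B) (r(B) = 8 - 1/(B - 8) = 8 - 1/(-8 + B))
-30 - 109*r(-12) = -30 - 109*(-65 + 8*(-12))/(-8 - 12) = -30 - 109*(-65 - 96)/(-20) = -30 - (-109)*(-161)/20 = -30 - 109*161/20 = -30 - 17549/20 = -18149/20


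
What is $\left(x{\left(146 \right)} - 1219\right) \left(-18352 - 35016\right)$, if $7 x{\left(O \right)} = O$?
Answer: $63942488$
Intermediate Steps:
$x{\left(O \right)} = \frac{O}{7}$
$\left(x{\left(146 \right)} - 1219\right) \left(-18352 - 35016\right) = \left(\frac{1}{7} \cdot 146 - 1219\right) \left(-18352 - 35016\right) = \left(\frac{146}{7} - 1219\right) \left(-53368\right) = \left(- \frac{8387}{7}\right) \left(-53368\right) = 63942488$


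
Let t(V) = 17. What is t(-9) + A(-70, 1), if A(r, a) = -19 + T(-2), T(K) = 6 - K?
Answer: 6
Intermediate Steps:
A(r, a) = -11 (A(r, a) = -19 + (6 - 1*(-2)) = -19 + (6 + 2) = -19 + 8 = -11)
t(-9) + A(-70, 1) = 17 - 11 = 6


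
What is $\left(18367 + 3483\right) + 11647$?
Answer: $33497$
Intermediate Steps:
$\left(18367 + 3483\right) + 11647 = 21850 + 11647 = 33497$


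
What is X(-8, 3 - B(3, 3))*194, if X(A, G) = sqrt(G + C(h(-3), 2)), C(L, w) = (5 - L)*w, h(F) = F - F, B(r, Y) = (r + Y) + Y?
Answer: 388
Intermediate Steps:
B(r, Y) = r + 2*Y (B(r, Y) = (Y + r) + Y = r + 2*Y)
h(F) = 0
C(L, w) = w*(5 - L)
X(A, G) = sqrt(10 + G) (X(A, G) = sqrt(G + 2*(5 - 1*0)) = sqrt(G + 2*(5 + 0)) = sqrt(G + 2*5) = sqrt(G + 10) = sqrt(10 + G))
X(-8, 3 - B(3, 3))*194 = sqrt(10 + (3 - (3 + 2*3)))*194 = sqrt(10 + (3 - (3 + 6)))*194 = sqrt(10 + (3 - 1*9))*194 = sqrt(10 + (3 - 9))*194 = sqrt(10 - 6)*194 = sqrt(4)*194 = 2*194 = 388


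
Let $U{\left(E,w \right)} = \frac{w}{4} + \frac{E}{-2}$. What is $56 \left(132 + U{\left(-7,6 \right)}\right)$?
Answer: $7672$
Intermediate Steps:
$U{\left(E,w \right)} = - \frac{E}{2} + \frac{w}{4}$ ($U{\left(E,w \right)} = w \frac{1}{4} + E \left(- \frac{1}{2}\right) = \frac{w}{4} - \frac{E}{2} = - \frac{E}{2} + \frac{w}{4}$)
$56 \left(132 + U{\left(-7,6 \right)}\right) = 56 \left(132 + \left(\left(- \frac{1}{2}\right) \left(-7\right) + \frac{1}{4} \cdot 6\right)\right) = 56 \left(132 + \left(\frac{7}{2} + \frac{3}{2}\right)\right) = 56 \left(132 + 5\right) = 56 \cdot 137 = 7672$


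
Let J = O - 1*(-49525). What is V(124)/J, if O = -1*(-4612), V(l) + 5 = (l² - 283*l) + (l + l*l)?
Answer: -4221/54137 ≈ -0.077969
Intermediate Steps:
V(l) = -5 - 282*l + 2*l² (V(l) = -5 + ((l² - 283*l) + (l + l*l)) = -5 + ((l² - 283*l) + (l + l²)) = -5 + (-282*l + 2*l²) = -5 - 282*l + 2*l²)
O = 4612
J = 54137 (J = 4612 - 1*(-49525) = 4612 + 49525 = 54137)
V(124)/J = (-5 - 282*124 + 2*124²)/54137 = (-5 - 34968 + 2*15376)*(1/54137) = (-5 - 34968 + 30752)*(1/54137) = -4221*1/54137 = -4221/54137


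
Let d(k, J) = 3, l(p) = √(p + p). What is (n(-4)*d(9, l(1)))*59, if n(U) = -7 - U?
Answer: -531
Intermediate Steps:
l(p) = √2*√p (l(p) = √(2*p) = √2*√p)
(n(-4)*d(9, l(1)))*59 = ((-7 - 1*(-4))*3)*59 = ((-7 + 4)*3)*59 = -3*3*59 = -9*59 = -531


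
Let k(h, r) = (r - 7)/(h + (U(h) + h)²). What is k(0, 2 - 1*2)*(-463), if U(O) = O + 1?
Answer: 3241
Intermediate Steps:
U(O) = 1 + O
k(h, r) = (-7 + r)/(h + (1 + 2*h)²) (k(h, r) = (r - 7)/(h + ((1 + h) + h)²) = (-7 + r)/(h + (1 + 2*h)²))
k(0, 2 - 1*2)*(-463) = ((-7 + (2 - 1*2))/(0 + (1 + 2*0)²))*(-463) = ((-7 + (2 - 2))/(0 + (1 + 0)²))*(-463) = ((-7 + 0)/(0 + 1²))*(-463) = (-7/(0 + 1))*(-463) = (-7/1)*(-463) = (1*(-7))*(-463) = -7*(-463) = 3241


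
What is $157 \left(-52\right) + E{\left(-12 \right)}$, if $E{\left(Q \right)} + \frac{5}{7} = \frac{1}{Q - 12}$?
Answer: $- \frac{1371679}{168} \approx -8164.8$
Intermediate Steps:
$E{\left(Q \right)} = - \frac{5}{7} + \frac{1}{-12 + Q}$ ($E{\left(Q \right)} = - \frac{5}{7} + \frac{1}{Q - 12} = - \frac{5}{7} + \frac{1}{-12 + Q}$)
$157 \left(-52\right) + E{\left(-12 \right)} = 157 \left(-52\right) + \frac{67 - -60}{7 \left(-12 - 12\right)} = -8164 + \frac{67 + 60}{7 \left(-24\right)} = -8164 + \frac{1}{7} \left(- \frac{1}{24}\right) 127 = -8164 - \frac{127}{168} = - \frac{1371679}{168}$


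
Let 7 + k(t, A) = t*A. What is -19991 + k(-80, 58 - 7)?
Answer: -24078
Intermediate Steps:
k(t, A) = -7 + A*t (k(t, A) = -7 + t*A = -7 + A*t)
-19991 + k(-80, 58 - 7) = -19991 + (-7 + (58 - 7)*(-80)) = -19991 + (-7 + 51*(-80)) = -19991 + (-7 - 4080) = -19991 - 4087 = -24078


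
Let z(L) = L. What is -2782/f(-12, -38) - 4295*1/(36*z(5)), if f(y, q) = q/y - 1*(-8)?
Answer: -658465/2412 ≈ -273.00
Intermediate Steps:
f(y, q) = 8 + q/y (f(y, q) = q/y + 8 = 8 + q/y)
-2782/f(-12, -38) - 4295*1/(36*z(5)) = -2782/(8 - 38/(-12)) - 4295/(-6*5*(-6)) = -2782/(8 - 38*(-1/12)) - 4295/((-30*(-6))) = -2782/(8 + 19/6) - 4295/180 = -2782/67/6 - 4295*1/180 = -2782*6/67 - 859/36 = -16692/67 - 859/36 = -658465/2412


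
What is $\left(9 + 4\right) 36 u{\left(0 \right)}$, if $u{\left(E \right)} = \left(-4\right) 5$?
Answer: $-9360$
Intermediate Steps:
$u{\left(E \right)} = -20$
$\left(9 + 4\right) 36 u{\left(0 \right)} = \left(9 + 4\right) 36 \left(-20\right) = 13 \cdot 36 \left(-20\right) = 468 \left(-20\right) = -9360$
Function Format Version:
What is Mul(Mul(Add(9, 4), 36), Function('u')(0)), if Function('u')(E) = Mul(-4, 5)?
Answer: -9360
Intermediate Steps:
Function('u')(E) = -20
Mul(Mul(Add(9, 4), 36), Function('u')(0)) = Mul(Mul(Add(9, 4), 36), -20) = Mul(Mul(13, 36), -20) = Mul(468, -20) = -9360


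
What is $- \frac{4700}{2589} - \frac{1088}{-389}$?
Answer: $\frac{988532}{1007121} \approx 0.98154$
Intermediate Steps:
$- \frac{4700}{2589} - \frac{1088}{-389} = \left(-4700\right) \frac{1}{2589} - - \frac{1088}{389} = - \frac{4700}{2589} + \frac{1088}{389} = \frac{988532}{1007121}$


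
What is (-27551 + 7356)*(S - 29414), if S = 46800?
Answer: -351110270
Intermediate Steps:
(-27551 + 7356)*(S - 29414) = (-27551 + 7356)*(46800 - 29414) = -20195*17386 = -351110270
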